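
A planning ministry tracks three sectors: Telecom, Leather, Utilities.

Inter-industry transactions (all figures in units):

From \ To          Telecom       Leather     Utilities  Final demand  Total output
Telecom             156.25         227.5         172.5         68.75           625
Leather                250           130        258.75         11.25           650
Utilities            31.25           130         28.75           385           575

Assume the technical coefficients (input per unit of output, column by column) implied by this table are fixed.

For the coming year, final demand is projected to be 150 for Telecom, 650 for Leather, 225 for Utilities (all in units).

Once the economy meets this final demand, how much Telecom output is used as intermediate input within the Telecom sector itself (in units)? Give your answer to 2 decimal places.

z_TT = 341.70

Technical coefficients a_ij = z_ij / X_j:
  a_TT = 156.25/625 = 0.25, a_LT = 250/625 = 0.40, a_UT = 31.25/625 = 0.05
  a_TL = 227.5/650 = 0.35, a_LL = 130/650 = 0.20, a_UL = 130/650 = 0.20
  a_TU = 172.5/575 = 0.30, a_LU = 258.75/575 = 0.45, a_UU = 28.75/575 = 0.05
I − A =
  [   0.75    -0.35    -0.30]
  [  -0.40     0.80    -0.45]
  [  -0.05    -0.20     0.95]
Cofactors of I−A, C_ij = (−1)^(i+j)·(minor ij) (rows/columns in the sector order above):
  C_11 = (0.80)(0.95) − (-0.45)(-0.20) = 0.6700
  C_12 = −[(-0.40)(0.95) − (-0.45)(-0.05)] = 0.4025
  C_13 = (-0.40)(-0.20) − (0.80)(-0.05) = 0.1200
  C_21 = −[(-0.35)(0.95) − (-0.30)(-0.20)] = 0.3925
  C_22 = (0.75)(0.95) − (-0.30)(-0.05) = 0.6975
  C_23 = −[(0.75)(-0.20) − (-0.35)(-0.05)] = 0.1675
  C_31 = (-0.35)(-0.45) − (-0.30)(0.80) = 0.3975
  C_32 = −[(0.75)(-0.45) − (-0.30)(-0.40)] = 0.4575
  C_33 = (0.75)(0.80) − (-0.35)(-0.40) = 0.4600
det(I−A) = Σ_j (I−A)_1j·C_1j = (0.75)(0.6700) + (-0.35)(0.4025) + (-0.30)(0.1200) = 0.325625
adj(I−A) = Cᵀ =
  [ 0.6700   0.3925   0.3975]
  [ 0.4025   0.6975   0.4575]
  [ 0.1200   0.1675   0.4600]
(I − A)⁻¹ = adj(I−A) / det(I−A) ≈
  [   2.0576     1.2054     1.2207]
  [   1.2361     2.1420     1.4050]
  [   0.3685     0.5144     1.4127]
First solve x = (I − A)⁻¹ d = adj(I−A)·d / det(I−A); in particular x_T = (0.6700·150 + 0.3925·650 + 0.3975·225) / 0.325625 = 445.0625 / 0.325625 ≈ 1366.7946.
Intermediate flow from T to T: z_TT = a_TT · x_T = 0.25 × 445.0625 / 0.325625 = 111.265625 / 0.325625 ≈ 341.70.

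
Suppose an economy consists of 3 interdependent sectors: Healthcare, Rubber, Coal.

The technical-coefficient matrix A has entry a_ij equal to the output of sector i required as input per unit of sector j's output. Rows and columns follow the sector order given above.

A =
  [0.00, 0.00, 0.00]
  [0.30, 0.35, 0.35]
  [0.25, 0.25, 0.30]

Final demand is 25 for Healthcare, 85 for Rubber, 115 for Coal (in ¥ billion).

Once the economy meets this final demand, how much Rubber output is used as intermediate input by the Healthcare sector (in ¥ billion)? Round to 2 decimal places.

I − A =
  [   1.00     0.00     0.00]
  [  -0.30     0.65    -0.35]
  [  -0.25    -0.25     0.70]
Cofactors of I−A, C_ij = (−1)^(i+j)·(minor ij) (rows/columns in the sector order above):
  C_11 = (0.65)(0.70) − (-0.35)(-0.25) = 0.3675
  C_12 = −[(-0.30)(0.70) − (-0.35)(-0.25)] = 0.2975
  C_13 = (-0.30)(-0.25) − (0.65)(-0.25) = 0.2375
  C_21 = −[(0.00)(0.70) − (0.00)(-0.25)] = 0.0000
  C_22 = (1.00)(0.70) − (0.00)(-0.25) = 0.7000
  C_23 = −[(1.00)(-0.25) − (0.00)(-0.25)] = 0.2500
  C_31 = (0.00)(-0.35) − (0.00)(0.65) = 0.0000
  C_32 = −[(1.00)(-0.35) − (0.00)(-0.30)] = 0.3500
  C_33 = (1.00)(0.65) − (0.00)(-0.30) = 0.6500
det(I−A) = Σ_j (I−A)_1j·C_1j = (1.00)(0.3675) + (0.00)(0.2975) + (0.00)(0.2375) = 0.3675
adj(I−A) = Cᵀ =
  [ 0.3675   0.0000   0.0000]
  [ 0.2975   0.7000   0.3500]
  [ 0.2375   0.2500   0.6500]
(I − A)⁻¹ = adj(I−A) / det(I−A) ≈
  [   1.0000     0.0000     0.0000]
  [   0.8095     1.9048     0.9524]
  [   0.6463     0.6803     1.7687]
First solve x = (I − A)⁻¹ d = adj(I−A)·d / det(I−A); in particular x_1 = (0.3675·25 + 0.0000·85 + 0.0000·115) / 0.3675 = 9.1875 / 0.3675 = 25.0000.
Intermediate flow from 2 to 1: z_21 = a_21 · x_1 = 0.30 × 9.1875 / 0.3675 = 2.75625 / 0.3675 = 7.50.

z_21 = 7.50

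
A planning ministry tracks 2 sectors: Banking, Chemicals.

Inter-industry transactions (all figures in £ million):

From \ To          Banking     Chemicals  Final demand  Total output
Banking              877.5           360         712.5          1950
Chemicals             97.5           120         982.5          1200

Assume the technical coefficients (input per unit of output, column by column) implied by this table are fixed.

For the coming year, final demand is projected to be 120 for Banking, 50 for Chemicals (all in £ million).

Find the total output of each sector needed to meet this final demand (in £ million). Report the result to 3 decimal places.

Technical coefficients a_ij = z_ij / X_j:
  a_BB = 877.5/1950 = 0.45, a_CB = 97.5/1950 = 0.05
  a_BC = 360/1200 = 0.30, a_CC = 120/1200 = 0.10
I − A =
  [   0.55    -0.30]
  [  -0.05     0.90]
det(I−A) = (0.55)(0.90) − (-0.30)(-0.05) = 0.4800
adj(I−A) = [[0.90, 0.30], [0.05, 0.55]]
(I − A)⁻¹ = adj(I−A) / det(I−A) ≈
  [   1.8750     0.6250]
  [   0.1042     1.1458]
x = (I − A)⁻¹ d = adj(I−A)·d / det(I−A), with det(I−A) = 0.4800:
  x_B = (0.90·120 + 0.30·50) / 0.4800 = 123.00 / 0.4800 = 256.250
  x_C = (0.05·120 + 0.55·50) / 0.4800 = 33.50 / 0.4800 ≈ 69.792

x_B = 256.250, x_C = 69.792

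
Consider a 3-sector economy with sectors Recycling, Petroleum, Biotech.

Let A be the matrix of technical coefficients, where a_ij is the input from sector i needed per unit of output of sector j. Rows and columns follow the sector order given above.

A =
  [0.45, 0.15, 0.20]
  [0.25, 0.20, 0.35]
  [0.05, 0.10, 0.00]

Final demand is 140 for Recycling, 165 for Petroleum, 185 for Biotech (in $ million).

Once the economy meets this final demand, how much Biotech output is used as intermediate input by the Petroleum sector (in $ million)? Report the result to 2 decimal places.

z_BP = 46.63

I − A =
  [   0.55    -0.15    -0.20]
  [  -0.25     0.80    -0.35]
  [  -0.05    -0.10     1.00]
Cofactors of I−A, C_ij = (−1)^(i+j)·(minor ij) (rows/columns in the sector order above):
  C_11 = (0.80)(1.00) − (-0.35)(-0.10) = 0.7650
  C_12 = −[(-0.25)(1.00) − (-0.35)(-0.05)] = 0.2675
  C_13 = (-0.25)(-0.10) − (0.80)(-0.05) = 0.0650
  C_21 = −[(-0.15)(1.00) − (-0.20)(-0.10)] = 0.1700
  C_22 = (0.55)(1.00) − (-0.20)(-0.05) = 0.5400
  C_23 = −[(0.55)(-0.10) − (-0.15)(-0.05)] = 0.0625
  C_31 = (-0.15)(-0.35) − (-0.20)(0.80) = 0.2125
  C_32 = −[(0.55)(-0.35) − (-0.20)(-0.25)] = 0.2425
  C_33 = (0.55)(0.80) − (-0.15)(-0.25) = 0.4025
det(I−A) = Σ_j (I−A)_1j·C_1j = (0.55)(0.7650) + (-0.15)(0.2675) + (-0.20)(0.0650) = 0.367625
adj(I−A) = Cᵀ =
  [ 0.7650   0.1700   0.2125]
  [ 0.2675   0.5400   0.2425]
  [ 0.0650   0.0625   0.4025]
(I − A)⁻¹ = adj(I−A) / det(I−A) ≈
  [   2.0809     0.4624     0.5780]
  [   0.7276     1.4689     0.6596]
  [   0.1768     0.1700     1.0949]
First solve x = (I − A)⁻¹ d = adj(I−A)·d / det(I−A); in particular x_P = (0.2675·140 + 0.5400·165 + 0.2425·185) / 0.367625 = 171.4125 / 0.367625 ≈ 466.2700.
Intermediate flow from B to P: z_BP = a_BP · x_P = 0.10 × 171.4125 / 0.367625 = 17.14125 / 0.367625 ≈ 46.63.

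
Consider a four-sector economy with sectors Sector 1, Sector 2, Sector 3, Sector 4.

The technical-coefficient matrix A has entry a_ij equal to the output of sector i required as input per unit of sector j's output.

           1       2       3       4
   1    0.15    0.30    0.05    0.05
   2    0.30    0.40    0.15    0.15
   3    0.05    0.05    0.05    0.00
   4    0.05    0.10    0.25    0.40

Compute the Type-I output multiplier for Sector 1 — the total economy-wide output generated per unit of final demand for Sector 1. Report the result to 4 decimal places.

m_1 = 2.8214

I − A =
  [   0.85    -0.30    -0.05    -0.05]
  [  -0.30     0.60    -0.15    -0.15]
  [  -0.05    -0.05     0.95     0.00]
  [  -0.05    -0.10    -0.25     0.60]
Compute the cofactors C_ij = (−1)^(i+j)·(3×3 minor ij) of I−A; the adjugate is their transpose:
adj(I−A) = Cᵀ =
  [ 0.321375   0.177875   0.063750   0.071250]
  [ 0.184500   0.480000   0.121125   0.135375]
  [ 0.026625   0.034625   0.234000   0.010875]
  [ 0.068625   0.109250   0.123000   0.388125]
det(I−A) = Σ_j (I−A)_1j·C_1j = (0.85)(0.321375) + (-0.30)(0.184500) + (-0.05)(0.026625) + (-0.05)(0.068625) = 0.21305625
(I − A)⁻¹ = adj(I−A) / det(I−A) ≈
  [   1.50840     0.83487     0.29922     0.33442]
  [   0.86597     2.25293     0.56851     0.63540]
  [   0.12497     0.16252     1.09830     0.05104]
  [   0.32210     0.51278     0.57731     1.82170]
The output multiplier for sector j is the column-j sum of the Leontief inverse (I − A)⁻¹ = adj(I−A) / det(I−A).
Column 1 of adj(I−A): (0.321375, 0.184500, 0.026625, 0.068625); det(I−A) = 0.21305625.
m_1 = (0.321375 + 0.184500 + 0.026625 + 0.068625) / 0.21305625 = 0.601125 / 0.21305625 ≈ 2.8214.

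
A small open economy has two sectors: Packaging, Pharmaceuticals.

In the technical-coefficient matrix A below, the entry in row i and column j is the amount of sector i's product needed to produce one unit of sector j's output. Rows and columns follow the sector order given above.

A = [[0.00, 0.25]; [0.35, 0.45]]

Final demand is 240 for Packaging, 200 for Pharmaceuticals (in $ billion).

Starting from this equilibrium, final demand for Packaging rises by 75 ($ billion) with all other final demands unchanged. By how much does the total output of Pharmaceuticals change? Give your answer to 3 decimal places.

I − A =
  [   1.00    -0.25]
  [  -0.35     0.55]
det(I−A) = (1.00)(0.55) − (-0.25)(-0.35) = 0.4625
adj(I−A) = [[0.55, 0.25], [0.35, 1.00]]
(I − A)⁻¹ = adj(I−A) / det(I−A) ≈
  [   1.1892     0.5405]
  [   0.7568     2.1622]
Δx = (I − A)⁻¹ Δd with Δd having +75 in the Packaging component and 0 elsewhere.
So Δx_2 = L_21 · (+75), where L_21 = adj(I−A)_21 / det(I−A) = 0.35 / 0.4625.
Δx_2 = 0.35 × (+75) / 0.4625 = 26.25 / 0.4625 ≈ 56.757.

Δx_2 = 56.757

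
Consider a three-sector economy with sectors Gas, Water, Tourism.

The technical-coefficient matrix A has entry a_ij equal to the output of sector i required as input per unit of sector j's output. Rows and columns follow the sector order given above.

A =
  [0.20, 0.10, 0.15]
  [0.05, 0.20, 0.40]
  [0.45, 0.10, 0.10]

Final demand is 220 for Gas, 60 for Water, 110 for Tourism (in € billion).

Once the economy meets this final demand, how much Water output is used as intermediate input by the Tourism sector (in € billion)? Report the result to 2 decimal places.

I − A =
  [   0.80    -0.10    -0.15]
  [  -0.05     0.80    -0.40]
  [  -0.45    -0.10     0.90]
Cofactors of I−A, C_ij = (−1)^(i+j)·(minor ij) (rows/columns in the sector order above):
  C_11 = (0.80)(0.90) − (-0.40)(-0.10) = 0.6800
  C_12 = −[(-0.05)(0.90) − (-0.40)(-0.45)] = 0.2250
  C_13 = (-0.05)(-0.10) − (0.80)(-0.45) = 0.3650
  C_21 = −[(-0.10)(0.90) − (-0.15)(-0.10)] = 0.1050
  C_22 = (0.80)(0.90) − (-0.15)(-0.45) = 0.6525
  C_23 = −[(0.80)(-0.10) − (-0.10)(-0.45)] = 0.1250
  C_31 = (-0.10)(-0.40) − (-0.15)(0.80) = 0.1600
  C_32 = −[(0.80)(-0.40) − (-0.15)(-0.05)] = 0.3275
  C_33 = (0.80)(0.80) − (-0.10)(-0.05) = 0.6350
det(I−A) = Σ_j (I−A)_1j·C_1j = (0.80)(0.6800) + (-0.10)(0.2250) + (-0.15)(0.3650) = 0.46675
adj(I−A) = Cᵀ =
  [ 0.6800   0.1050   0.1600]
  [ 0.2250   0.6525   0.3275]
  [ 0.3650   0.1250   0.6350]
(I − A)⁻¹ = adj(I−A) / det(I−A) ≈
  [   1.4569     0.2250     0.3428]
  [   0.4821     1.3980     0.7017]
  [   0.7820     0.2678     1.3605]
First solve x = (I − A)⁻¹ d = adj(I−A)·d / det(I−A); in particular x_3 = (0.3650·220 + 0.1250·60 + 0.6350·110) / 0.46675 = 157.65 / 0.46675 ≈ 337.7611.
Intermediate flow from 2 to 3: z_23 = a_23 · x_3 = 0.40 × 157.65 / 0.46675 = 63.06 / 0.46675 ≈ 135.10.

z_23 = 135.10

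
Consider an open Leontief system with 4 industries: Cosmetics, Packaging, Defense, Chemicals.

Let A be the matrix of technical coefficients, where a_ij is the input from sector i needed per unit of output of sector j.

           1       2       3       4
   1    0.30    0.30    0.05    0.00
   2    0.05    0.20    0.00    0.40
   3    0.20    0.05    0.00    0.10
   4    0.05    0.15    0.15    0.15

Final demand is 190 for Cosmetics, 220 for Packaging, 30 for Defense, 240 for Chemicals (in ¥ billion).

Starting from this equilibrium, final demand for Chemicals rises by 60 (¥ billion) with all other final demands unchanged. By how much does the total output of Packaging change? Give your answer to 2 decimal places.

I − A =
  [   0.70    -0.30    -0.05     0.00]
  [  -0.05     0.80     0.00    -0.40]
  [  -0.20    -0.05     1.00    -0.10]
  [  -0.05    -0.15    -0.15     0.85]
Compute the cofactors C_ij = (−1)^(i+j)·(3×3 minor ij) of I−A; the adjugate is their transpose:
adj(I−A) = Cᵀ =
  [ 0.605000   0.253375   0.049000   0.125000]
  [ 0.073750   0.575750   0.045125   0.276250]
  [ 0.131875   0.092750   0.415250   0.092500]
  [ 0.071875   0.132875   0.084125   0.536875]
det(I−A) = Σ_j (I−A)_1j·C_1j = (0.70)(0.605000) + (-0.30)(0.073750) + (-0.05)(0.131875) + (0.00)(0.071875) = 0.39478125
(I − A)⁻¹ = adj(I−A) / det(I−A) ≈
  [   1.5325     0.6418     0.1241     0.3166]
  [   0.1868     1.4584     0.1143     0.6998]
  [   0.3340     0.2349     1.0518     0.2343]
  [   0.1821     0.3366     0.2131     1.3599]
Δx = (I − A)⁻¹ Δd with Δd having +60 in the Chemicals component and 0 elsewhere.
So Δx_2 = L_24 · (+60), where L_24 = adj(I−A)_24 / det(I−A) = 0.276250 / 0.39478125.
Δx_2 = 0.276250 × (+60) / 0.39478125 = 16.575 / 0.39478125 ≈ 41.99.

Δx_2 = 41.99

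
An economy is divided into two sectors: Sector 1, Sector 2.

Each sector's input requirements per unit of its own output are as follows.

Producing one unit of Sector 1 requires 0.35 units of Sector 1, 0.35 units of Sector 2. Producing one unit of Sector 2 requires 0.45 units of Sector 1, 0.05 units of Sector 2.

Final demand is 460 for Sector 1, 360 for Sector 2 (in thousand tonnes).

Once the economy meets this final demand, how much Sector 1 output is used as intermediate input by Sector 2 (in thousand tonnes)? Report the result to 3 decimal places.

z_12 = 386.413

I − A =
  [   0.65    -0.45]
  [  -0.35     0.95]
det(I−A) = (0.65)(0.95) − (-0.45)(-0.35) = 0.4600
adj(I−A) = [[0.95, 0.45], [0.35, 0.65]]
(I − A)⁻¹ = adj(I−A) / det(I−A) ≈
  [   2.0652     0.9783]
  [   0.7609     1.4130]
First solve x = (I − A)⁻¹ d = adj(I−A)·d / det(I−A); in particular x_2 = (0.35·460 + 0.65·360) / 0.4600 = 395.00 / 0.4600 ≈ 858.69565.
Intermediate flow from 1 to 2: z_12 = a_12 · x_2 = 0.45 × 395.00 / 0.4600 = 177.75 / 0.4600 ≈ 386.413.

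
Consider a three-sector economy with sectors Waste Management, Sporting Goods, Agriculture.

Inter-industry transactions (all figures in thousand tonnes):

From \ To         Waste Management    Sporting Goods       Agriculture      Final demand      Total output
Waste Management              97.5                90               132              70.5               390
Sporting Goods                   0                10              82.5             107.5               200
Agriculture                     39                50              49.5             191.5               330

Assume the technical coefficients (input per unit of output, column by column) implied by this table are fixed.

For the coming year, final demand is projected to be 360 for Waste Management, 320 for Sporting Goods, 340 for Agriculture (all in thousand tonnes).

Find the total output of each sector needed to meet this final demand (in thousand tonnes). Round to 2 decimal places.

Technical coefficients a_ij = z_ij / X_j:
  a_11 = 97.5/390 = 0.25, a_21 = 0/390 = 0.00, a_31 = 39/390 = 0.10
  a_12 = 90/200 = 0.45, a_22 = 10/200 = 0.05, a_32 = 50/200 = 0.25
  a_13 = 132/330 = 0.40, a_23 = 82.5/330 = 0.25, a_33 = 49.5/330 = 0.15
I − A =
  [   0.75    -0.45    -0.40]
  [   0.00     0.95    -0.25]
  [  -0.10    -0.25     0.85]
Cofactors of I−A, C_ij = (−1)^(i+j)·(minor ij) (rows/columns in the sector order above):
  C_11 = (0.95)(0.85) − (-0.25)(-0.25) = 0.7450
  C_12 = −[(0.00)(0.85) − (-0.25)(-0.10)] = 0.0250
  C_13 = (0.00)(-0.25) − (0.95)(-0.10) = 0.0950
  C_21 = −[(-0.45)(0.85) − (-0.40)(-0.25)] = 0.4825
  C_22 = (0.75)(0.85) − (-0.40)(-0.10) = 0.5975
  C_23 = −[(0.75)(-0.25) − (-0.45)(-0.10)] = 0.2325
  C_31 = (-0.45)(-0.25) − (-0.40)(0.95) = 0.4925
  C_32 = −[(0.75)(-0.25) − (-0.40)(0.00)] = 0.1875
  C_33 = (0.75)(0.95) − (-0.45)(0.00) = 0.7125
det(I−A) = Σ_j (I−A)_1j·C_1j = (0.75)(0.7450) + (-0.45)(0.0250) + (-0.40)(0.0950) = 0.5095
adj(I−A) = Cᵀ =
  [ 0.7450   0.4825   0.4925]
  [ 0.0250   0.5975   0.1875]
  [ 0.0950   0.2325   0.7125]
(I − A)⁻¹ = adj(I−A) / det(I−A) ≈
  [   1.4622     0.9470     0.9666]
  [   0.0491     1.1727     0.3680]
  [   0.1865     0.4563     1.3984]
x = (I − A)⁻¹ d = adj(I−A)·d / det(I−A), with det(I−A) = 0.5095:
  x_1 = (0.7450·360 + 0.4825·320 + 0.4925·340) / 0.5095 = 590.05 / 0.5095 ≈ 1158.10
  x_2 = (0.0250·360 + 0.5975·320 + 0.1875·340) / 0.5095 = 263.95 / 0.5095 ≈ 518.06
  x_3 = (0.0950·360 + 0.2325·320 + 0.7125·340) / 0.5095 = 350.85 / 0.5095 ≈ 688.62

x_1 = 1158.10, x_2 = 518.06, x_3 = 688.62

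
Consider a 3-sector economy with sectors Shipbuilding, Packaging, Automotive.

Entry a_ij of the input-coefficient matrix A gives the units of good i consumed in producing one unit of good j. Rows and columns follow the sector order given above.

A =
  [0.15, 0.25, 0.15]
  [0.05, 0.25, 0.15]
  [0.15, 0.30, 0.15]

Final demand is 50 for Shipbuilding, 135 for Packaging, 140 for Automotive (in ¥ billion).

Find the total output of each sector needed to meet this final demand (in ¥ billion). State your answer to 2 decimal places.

x_1 = 182.35, x_2 = 249.12, x_3 = 284.81

I − A =
  [   0.85    -0.25    -0.15]
  [  -0.05     0.75    -0.15]
  [  -0.15    -0.30     0.85]
Cofactors of I−A, C_ij = (−1)^(i+j)·(minor ij) (rows/columns in the sector order above):
  C_11 = (0.75)(0.85) − (-0.15)(-0.30) = 0.5925
  C_12 = −[(-0.05)(0.85) − (-0.15)(-0.15)] = 0.0650
  C_13 = (-0.05)(-0.30) − (0.75)(-0.15) = 0.1275
  C_21 = −[(-0.25)(0.85) − (-0.15)(-0.30)] = 0.2575
  C_22 = (0.85)(0.85) − (-0.15)(-0.15) = 0.7000
  C_23 = −[(0.85)(-0.30) − (-0.25)(-0.15)] = 0.2925
  C_31 = (-0.25)(-0.15) − (-0.15)(0.75) = 0.1500
  C_32 = −[(0.85)(-0.15) − (-0.15)(-0.05)] = 0.1350
  C_33 = (0.85)(0.75) − (-0.25)(-0.05) = 0.6250
det(I−A) = Σ_j (I−A)_1j·C_1j = (0.85)(0.5925) + (-0.25)(0.0650) + (-0.15)(0.1275) = 0.46825
adj(I−A) = Cᵀ =
  [ 0.5925   0.2575   0.1500]
  [ 0.0650   0.7000   0.1350]
  [ 0.1275   0.2925   0.6250]
(I − A)⁻¹ = adj(I−A) / det(I−A) ≈
  [   1.2653     0.5499     0.3203]
  [   0.1388     1.4949     0.2883]
  [   0.2723     0.6247     1.3348]
x = (I − A)⁻¹ d = adj(I−A)·d / det(I−A), with det(I−A) = 0.46825:
  x_1 = (0.5925·50 + 0.2575·135 + 0.1500·140) / 0.46825 = 85.3875 / 0.46825 ≈ 182.35
  x_2 = (0.0650·50 + 0.7000·135 + 0.1350·140) / 0.46825 = 116.65 / 0.46825 ≈ 249.12
  x_3 = (0.1275·50 + 0.2925·135 + 0.6250·140) / 0.46825 = 133.3625 / 0.46825 ≈ 284.81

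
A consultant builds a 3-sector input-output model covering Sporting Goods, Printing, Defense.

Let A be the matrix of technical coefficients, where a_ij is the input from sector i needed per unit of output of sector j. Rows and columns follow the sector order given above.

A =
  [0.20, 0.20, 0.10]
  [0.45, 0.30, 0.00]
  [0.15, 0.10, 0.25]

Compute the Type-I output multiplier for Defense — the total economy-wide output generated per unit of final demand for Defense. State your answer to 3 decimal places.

I − A =
  [   0.80    -0.20    -0.10]
  [  -0.45     0.70     0.00]
  [  -0.15    -0.10     0.75]
Cofactors of I−A, C_ij = (−1)^(i+j)·(minor ij) (rows/columns in the sector order above):
  C_11 = (0.70)(0.75) − (0.00)(-0.10) = 0.5250
  C_12 = −[(-0.45)(0.75) − (0.00)(-0.15)] = 0.3375
  C_13 = (-0.45)(-0.10) − (0.70)(-0.15) = 0.1500
  C_21 = −[(-0.20)(0.75) − (-0.10)(-0.10)] = 0.1600
  C_22 = (0.80)(0.75) − (-0.10)(-0.15) = 0.5850
  C_23 = −[(0.80)(-0.10) − (-0.20)(-0.15)] = 0.1100
  C_31 = (-0.20)(0.00) − (-0.10)(0.70) = 0.0700
  C_32 = −[(0.80)(0.00) − (-0.10)(-0.45)] = 0.0450
  C_33 = (0.80)(0.70) − (-0.20)(-0.45) = 0.4700
det(I−A) = Σ_j (I−A)_1j·C_1j = (0.80)(0.5250) + (-0.20)(0.3375) + (-0.10)(0.1500) = 0.3375
adj(I−A) = Cᵀ =
  [ 0.5250   0.1600   0.0700]
  [ 0.3375   0.5850   0.0450]
  [ 0.1500   0.1100   0.4700]
(I − A)⁻¹ = adj(I−A) / det(I−A) ≈
  [   1.5556     0.4741     0.2074]
  [   1.0000     1.7333     0.1333]
  [   0.4444     0.3259     1.3926]
The output multiplier for sector j is the column-j sum of the Leontief inverse (I − A)⁻¹ = adj(I−A) / det(I−A).
Column 3 of adj(I−A): (0.0700, 0.0450, 0.4700); det(I−A) = 0.3375.
m_3 = (0.0700 + 0.0450 + 0.4700) / 0.3375 = 0.585 / 0.3375 ≈ 1.733.

m_3 = 1.733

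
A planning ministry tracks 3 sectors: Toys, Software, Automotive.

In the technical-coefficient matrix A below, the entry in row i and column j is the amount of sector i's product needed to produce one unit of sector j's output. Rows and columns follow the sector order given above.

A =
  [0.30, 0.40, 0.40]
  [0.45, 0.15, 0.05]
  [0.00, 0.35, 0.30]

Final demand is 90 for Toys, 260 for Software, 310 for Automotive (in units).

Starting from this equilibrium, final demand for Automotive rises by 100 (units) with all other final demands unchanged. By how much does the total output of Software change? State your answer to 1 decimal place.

Δx_2 = 99.9

I − A =
  [   0.70    -0.40    -0.40]
  [  -0.45     0.85    -0.05]
  [   0.00    -0.35     0.70]
Cofactors of I−A, C_ij = (−1)^(i+j)·(minor ij) (rows/columns in the sector order above):
  C_11 = (0.85)(0.70) − (-0.05)(-0.35) = 0.5775
  C_12 = −[(-0.45)(0.70) − (-0.05)(0.00)] = 0.3150
  C_13 = (-0.45)(-0.35) − (0.85)(0.00) = 0.1575
  C_21 = −[(-0.40)(0.70) − (-0.40)(-0.35)] = 0.4200
  C_22 = (0.70)(0.70) − (-0.40)(0.00) = 0.4900
  C_23 = −[(0.70)(-0.35) − (-0.40)(0.00)] = 0.2450
  C_31 = (-0.40)(-0.05) − (-0.40)(0.85) = 0.3600
  C_32 = −[(0.70)(-0.05) − (-0.40)(-0.45)] = 0.2150
  C_33 = (0.70)(0.85) − (-0.40)(-0.45) = 0.4150
det(I−A) = Σ_j (I−A)_1j·C_1j = (0.70)(0.5775) + (-0.40)(0.3150) + (-0.40)(0.1575) = 0.21525
adj(I−A) = Cᵀ =
  [ 0.5775   0.4200   0.3600]
  [ 0.3150   0.4900   0.2150]
  [ 0.1575   0.2450   0.4150]
(I − A)⁻¹ = adj(I−A) / det(I−A) ≈
  [   2.6829     1.9512     1.6725]
  [   1.4634     2.2764     0.9988]
  [   0.7317     1.1382     1.9280]
Δx = (I − A)⁻¹ Δd with Δd having +100 in the Automotive component and 0 elsewhere.
So Δx_2 = L_23 · (+100), where L_23 = adj(I−A)_23 / det(I−A) = 0.2150 / 0.21525.
Δx_2 = 0.2150 × (+100) / 0.21525 = 21.50 / 0.21525 ≈ 99.9.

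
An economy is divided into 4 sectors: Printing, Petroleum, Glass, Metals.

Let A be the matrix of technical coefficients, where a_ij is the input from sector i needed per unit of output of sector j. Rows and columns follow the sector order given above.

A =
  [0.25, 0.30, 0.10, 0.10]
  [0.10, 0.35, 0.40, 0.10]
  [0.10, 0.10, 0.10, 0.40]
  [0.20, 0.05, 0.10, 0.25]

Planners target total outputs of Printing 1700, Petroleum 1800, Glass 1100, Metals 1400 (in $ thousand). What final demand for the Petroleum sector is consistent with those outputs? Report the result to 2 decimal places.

I − A =
  [   0.75    -0.30    -0.10    -0.10]
  [  -0.10     0.65    -0.40    -0.10]
  [  -0.10    -0.10     0.90    -0.40]
  [  -0.20    -0.05    -0.10     0.75]
d = (I − A) x:
  d_1 = (+0.75)·1700 + (-0.30)·1800 + (-0.10)·1100 + (-0.10)·1400 = 485.00
  d_2 = (-0.10)·1700 + (+0.65)·1800 + (-0.40)·1100 + (-0.10)·1400 = 420.00
  d_3 = (-0.10)·1700 + (-0.10)·1800 + (+0.90)·1100 + (-0.40)·1400 = 80.00
  d_4 = (-0.20)·1700 + (-0.05)·1800 + (-0.10)·1100 + (+0.75)·1400 = 510.00

d_2 = 420.00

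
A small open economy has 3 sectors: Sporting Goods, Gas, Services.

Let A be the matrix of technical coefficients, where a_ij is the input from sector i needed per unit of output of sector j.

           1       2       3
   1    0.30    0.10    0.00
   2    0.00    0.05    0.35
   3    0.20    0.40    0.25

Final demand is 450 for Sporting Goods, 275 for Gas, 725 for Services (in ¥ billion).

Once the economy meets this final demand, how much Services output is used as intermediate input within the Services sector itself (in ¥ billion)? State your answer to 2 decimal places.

I − A =
  [   0.70    -0.10     0.00]
  [   0.00     0.95    -0.35]
  [  -0.20    -0.40     0.75]
Cofactors of I−A, C_ij = (−1)^(i+j)·(minor ij) (rows/columns in the sector order above):
  C_11 = (0.95)(0.75) − (-0.35)(-0.40) = 0.5725
  C_12 = −[(0.00)(0.75) − (-0.35)(-0.20)] = 0.0700
  C_13 = (0.00)(-0.40) − (0.95)(-0.20) = 0.1900
  C_21 = −[(-0.10)(0.75) − (0.00)(-0.40)] = 0.0750
  C_22 = (0.70)(0.75) − (0.00)(-0.20) = 0.5250
  C_23 = −[(0.70)(-0.40) − (-0.10)(-0.20)] = 0.3000
  C_31 = (-0.10)(-0.35) − (0.00)(0.95) = 0.0350
  C_32 = −[(0.70)(-0.35) − (0.00)(0.00)] = 0.2450
  C_33 = (0.70)(0.95) − (-0.10)(0.00) = 0.6650
det(I−A) = Σ_j (I−A)_1j·C_1j = (0.70)(0.5725) + (-0.10)(0.0700) + (0.00)(0.1900) = 0.39375
adj(I−A) = Cᵀ =
  [ 0.5725   0.0750   0.0350]
  [ 0.0700   0.5250   0.2450]
  [ 0.1900   0.3000   0.6650]
(I − A)⁻¹ = adj(I−A) / det(I−A) ≈
  [   1.4540     0.1905     0.0889]
  [   0.1778     1.3333     0.6222]
  [   0.4825     0.7619     1.6889]
First solve x = (I − A)⁻¹ d = adj(I−A)·d / det(I−A); in particular x_3 = (0.1900·450 + 0.3000·275 + 0.6650·725) / 0.39375 = 650.125 / 0.39375 ≈ 1651.1111.
Intermediate flow from 3 to 3: z_33 = a_33 · x_3 = 0.25 × 650.125 / 0.39375 = 162.53125 / 0.39375 ≈ 412.78.

z_33 = 412.78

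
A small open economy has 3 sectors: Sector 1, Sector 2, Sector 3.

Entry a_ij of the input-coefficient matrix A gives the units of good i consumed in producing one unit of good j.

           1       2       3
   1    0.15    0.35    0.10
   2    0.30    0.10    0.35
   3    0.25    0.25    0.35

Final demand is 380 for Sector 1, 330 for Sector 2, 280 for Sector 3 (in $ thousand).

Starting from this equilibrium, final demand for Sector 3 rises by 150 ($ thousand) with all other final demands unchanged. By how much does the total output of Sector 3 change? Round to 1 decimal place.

Δx_3 = 336.7

I − A =
  [   0.85    -0.35    -0.10]
  [  -0.30     0.90    -0.35]
  [  -0.25    -0.25     0.65]
Cofactors of I−A, C_ij = (−1)^(i+j)·(minor ij) (rows/columns in the sector order above):
  C_11 = (0.90)(0.65) − (-0.35)(-0.25) = 0.4975
  C_12 = −[(-0.30)(0.65) − (-0.35)(-0.25)] = 0.2825
  C_13 = (-0.30)(-0.25) − (0.90)(-0.25) = 0.3000
  C_21 = −[(-0.35)(0.65) − (-0.10)(-0.25)] = 0.2525
  C_22 = (0.85)(0.65) − (-0.10)(-0.25) = 0.5275
  C_23 = −[(0.85)(-0.25) − (-0.35)(-0.25)] = 0.3000
  C_31 = (-0.35)(-0.35) − (-0.10)(0.90) = 0.2125
  C_32 = −[(0.85)(-0.35) − (-0.10)(-0.30)] = 0.3275
  C_33 = (0.85)(0.90) − (-0.35)(-0.30) = 0.6600
det(I−A) = Σ_j (I−A)_1j·C_1j = (0.85)(0.4975) + (-0.35)(0.2825) + (-0.10)(0.3000) = 0.2940
adj(I−A) = Cᵀ =
  [ 0.4975   0.2525   0.2125]
  [ 0.2825   0.5275   0.3275]
  [ 0.3000   0.3000   0.6600]
(I − A)⁻¹ = adj(I−A) / det(I−A) ≈
  [   1.6922     0.8588     0.7228]
  [   0.9609     1.7942     1.1139]
  [   1.0204     1.0204     2.2449]
Δx = (I − A)⁻¹ Δd with Δd having +150 in the Sector 3 component and 0 elsewhere.
So Δx_3 = L_33 · (+150), where L_33 = adj(I−A)_33 / det(I−A) = 0.6600 / 0.2940.
Δx_3 = 0.6600 × (+150) / 0.2940 = 99.00 / 0.2940 ≈ 336.7.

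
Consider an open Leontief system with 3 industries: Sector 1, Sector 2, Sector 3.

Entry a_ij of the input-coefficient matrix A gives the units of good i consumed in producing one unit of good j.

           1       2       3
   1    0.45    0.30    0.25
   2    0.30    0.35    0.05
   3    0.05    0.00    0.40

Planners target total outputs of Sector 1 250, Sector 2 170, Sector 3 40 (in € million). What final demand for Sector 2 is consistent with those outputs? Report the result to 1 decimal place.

d_2 = 33.5

I − A =
  [   0.55    -0.30    -0.25]
  [  -0.30     0.65    -0.05]
  [  -0.05     0.00     0.60]
d = (I − A) x:
  d_1 = (+0.55)·250 + (-0.30)·170 + (-0.25)·40 = 76.5
  d_2 = (-0.30)·250 + (+0.65)·170 + (-0.05)·40 = 33.5
  d_3 = (-0.05)·250 + (+0.00)·170 + (+0.60)·40 = 11.5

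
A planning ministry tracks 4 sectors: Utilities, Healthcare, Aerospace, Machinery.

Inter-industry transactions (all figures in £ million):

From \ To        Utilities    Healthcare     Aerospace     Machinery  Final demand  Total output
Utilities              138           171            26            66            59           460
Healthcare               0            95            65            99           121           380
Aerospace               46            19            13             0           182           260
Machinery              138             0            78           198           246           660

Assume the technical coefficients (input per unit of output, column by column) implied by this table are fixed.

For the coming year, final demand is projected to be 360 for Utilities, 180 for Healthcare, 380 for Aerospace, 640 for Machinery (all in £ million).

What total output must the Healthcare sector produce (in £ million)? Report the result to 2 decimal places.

Technical coefficients a_ij = z_ij / X_j:
  a_UU = 138/460 = 0.30, a_HU = 0/460 = 0.00, a_AU = 46/460 = 0.10, a_MU = 138/460 = 0.30
  a_UH = 171/380 = 0.45, a_HH = 95/380 = 0.25, a_AH = 19/380 = 0.05, a_MH = 0/380 = 0.00
  a_UA = 26/260 = 0.10, a_HA = 65/260 = 0.25, a_AA = 13/260 = 0.05, a_MA = 78/260 = 0.30
  a_UM = 66/660 = 0.10, a_HM = 99/660 = 0.15, a_AM = 0/660 = 0.00, a_MM = 198/660 = 0.30
I − A =
  [   0.70    -0.45    -0.10    -0.10]
  [   0.00     0.75    -0.25    -0.15]
  [  -0.10    -0.05     0.95     0.00]
  [  -0.30     0.00    -0.30     0.70]
Compute the cofactors C_ij = (−1)^(i+j)·(3×3 minor ij) of I−A; the adjugate is their transpose:
adj(I−A) = Cᵀ =
  [ 0.487750   0.304250   0.174000   0.134875]
  [ 0.064750   0.427000   0.151000   0.100750]
  [ 0.054750   0.054500   0.324750   0.019500]
  [ 0.232500   0.153750   0.213750   0.471250]
det(I−A) = Σ_j (I−A)_1j·C_1j = (0.70)(0.487750) + (-0.45)(0.064750) + (-0.10)(0.054750) + (-0.10)(0.232500) = 0.2835625
(I − A)⁻¹ = adj(I−A) / det(I−A) ≈
  [   1.7201     1.0730     0.6136     0.4756]
  [   0.2283     1.5058     0.5325     0.3553]
  [   0.1931     0.1922     1.1453     0.0688]
  [   0.8199     0.5422     0.7538     1.6619]
x = (I − A)⁻¹ d = adj(I−A)·d / det(I−A), with det(I−A) = 0.2835625:
  x_U = (0.487750·360 + 0.304250·180 + 0.174000·380 + 0.134875·640) / 0.2835625 = 382.795 / 0.2835625 ≈ 1349.95
  x_H = (0.064750·360 + 0.427000·180 + 0.151000·380 + 0.100750·640) / 0.2835625 = 222.03 / 0.2835625 ≈ 783.00
  x_A = (0.054750·360 + 0.054500·180 + 0.324750·380 + 0.019500·640) / 0.2835625 = 165.405 / 0.2835625 ≈ 583.31
  x_M = (0.232500·360 + 0.153750·180 + 0.213750·380 + 0.471250·640) / 0.2835625 = 494.20 / 0.2835625 ≈ 1742.83

x_H = 783.00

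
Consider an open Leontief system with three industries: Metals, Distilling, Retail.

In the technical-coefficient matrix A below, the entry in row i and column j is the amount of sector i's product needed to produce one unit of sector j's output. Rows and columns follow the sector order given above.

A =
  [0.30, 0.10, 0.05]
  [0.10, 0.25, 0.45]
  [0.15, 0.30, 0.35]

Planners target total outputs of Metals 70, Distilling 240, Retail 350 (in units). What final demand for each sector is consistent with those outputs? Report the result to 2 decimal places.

d_M = 7.50, d_D = 15.50, d_R = 145.00

I − A =
  [   0.70    -0.10    -0.05]
  [  -0.10     0.75    -0.45]
  [  -0.15    -0.30     0.65]
d = (I − A) x:
  d_M = (+0.70)·70 + (-0.10)·240 + (-0.05)·350 = 7.50
  d_D = (-0.10)·70 + (+0.75)·240 + (-0.45)·350 = 15.50
  d_R = (-0.15)·70 + (-0.30)·240 + (+0.65)·350 = 145.00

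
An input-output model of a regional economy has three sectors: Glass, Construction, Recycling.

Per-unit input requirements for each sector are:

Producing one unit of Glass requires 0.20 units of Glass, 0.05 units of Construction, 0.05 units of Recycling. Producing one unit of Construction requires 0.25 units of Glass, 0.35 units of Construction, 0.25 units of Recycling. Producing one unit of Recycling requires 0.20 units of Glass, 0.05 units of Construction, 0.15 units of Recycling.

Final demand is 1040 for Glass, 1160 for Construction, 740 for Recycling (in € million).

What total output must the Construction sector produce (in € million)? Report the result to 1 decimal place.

I − A =
  [   0.80    -0.25    -0.20]
  [  -0.05     0.65    -0.05]
  [  -0.05    -0.25     0.85]
Cofactors of I−A, C_ij = (−1)^(i+j)·(minor ij) (rows/columns in the sector order above):
  C_11 = (0.65)(0.85) − (-0.05)(-0.25) = 0.5400
  C_12 = −[(-0.05)(0.85) − (-0.05)(-0.05)] = 0.0450
  C_13 = (-0.05)(-0.25) − (0.65)(-0.05) = 0.0450
  C_21 = −[(-0.25)(0.85) − (-0.20)(-0.25)] = 0.2625
  C_22 = (0.80)(0.85) − (-0.20)(-0.05) = 0.6700
  C_23 = −[(0.80)(-0.25) − (-0.25)(-0.05)] = 0.2125
  C_31 = (-0.25)(-0.05) − (-0.20)(0.65) = 0.1425
  C_32 = −[(0.80)(-0.05) − (-0.20)(-0.05)] = 0.0500
  C_33 = (0.80)(0.65) − (-0.25)(-0.05) = 0.5075
det(I−A) = Σ_j (I−A)_1j·C_1j = (0.80)(0.5400) + (-0.25)(0.0450) + (-0.20)(0.0450) = 0.41175
adj(I−A) = Cᵀ =
  [ 0.5400   0.2625   0.1425]
  [ 0.0450   0.6700   0.0500]
  [ 0.0450   0.2125   0.5075]
(I − A)⁻¹ = adj(I−A) / det(I−A) ≈
  [   1.3115     0.6375     0.3461]
  [   0.1093     1.6272     0.1214]
  [   0.1093     0.5161     1.2325]
x = (I − A)⁻¹ d = adj(I−A)·d / det(I−A), with det(I−A) = 0.41175:
  x_G = (0.5400·1040 + 0.2625·1160 + 0.1425·740) / 0.41175 = 971.55 / 0.41175 ≈ 2359.6
  x_C = (0.0450·1040 + 0.6700·1160 + 0.0500·740) / 0.41175 = 861.00 / 0.41175 ≈ 2091.1
  x_R = (0.0450·1040 + 0.2125·1160 + 0.5075·740) / 0.41175 = 668.85 / 0.41175 ≈ 1624.4

x_C = 2091.1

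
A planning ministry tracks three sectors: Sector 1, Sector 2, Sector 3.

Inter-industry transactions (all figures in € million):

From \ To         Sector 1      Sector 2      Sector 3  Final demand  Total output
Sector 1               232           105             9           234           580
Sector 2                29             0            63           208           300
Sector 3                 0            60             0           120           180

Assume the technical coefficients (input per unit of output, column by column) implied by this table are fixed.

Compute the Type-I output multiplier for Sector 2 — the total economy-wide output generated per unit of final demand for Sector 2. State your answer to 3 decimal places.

Technical coefficients a_ij = z_ij / X_j:
  a_11 = 232/580 = 0.40, a_21 = 29/580 = 0.05, a_31 = 0/580 = 0.00
  a_12 = 105/300 = 0.35, a_22 = 0/300 = 0.00, a_32 = 60/300 = 0.20
  a_13 = 9/180 = 0.05, a_23 = 63/180 = 0.35, a_33 = 0/180 = 0.00
I − A =
  [   0.60    -0.35    -0.05]
  [  -0.05     1.00    -0.35]
  [   0.00    -0.20     1.00]
Cofactors of I−A, C_ij = (−1)^(i+j)·(minor ij) (rows/columns in the sector order above):
  C_11 = (1.00)(1.00) − (-0.35)(-0.20) = 0.9300
  C_12 = −[(-0.05)(1.00) − (-0.35)(0.00)] = 0.0500
  C_13 = (-0.05)(-0.20) − (1.00)(0.00) = 0.0100
  C_21 = −[(-0.35)(1.00) − (-0.05)(-0.20)] = 0.3600
  C_22 = (0.60)(1.00) − (-0.05)(0.00) = 0.6000
  C_23 = −[(0.60)(-0.20) − (-0.35)(0.00)] = 0.1200
  C_31 = (-0.35)(-0.35) − (-0.05)(1.00) = 0.1725
  C_32 = −[(0.60)(-0.35) − (-0.05)(-0.05)] = 0.2125
  C_33 = (0.60)(1.00) − (-0.35)(-0.05) = 0.5825
det(I−A) = Σ_j (I−A)_1j·C_1j = (0.60)(0.9300) + (-0.35)(0.0500) + (-0.05)(0.0100) = 0.5400
adj(I−A) = Cᵀ =
  [ 0.9300   0.3600   0.1725]
  [ 0.0500   0.6000   0.2125]
  [ 0.0100   0.1200   0.5825]
(I − A)⁻¹ = adj(I−A) / det(I−A) ≈
  [   1.7222     0.6667     0.3194]
  [   0.0926     1.1111     0.3935]
  [   0.0185     0.2222     1.0787]
The output multiplier for sector j is the column-j sum of the Leontief inverse (I − A)⁻¹ = adj(I−A) / det(I−A).
Column 2 of adj(I−A): (0.3600, 0.6000, 0.1200); det(I−A) = 0.5400.
m_2 = (0.3600 + 0.6000 + 0.1200) / 0.5400 = 1.08 / 0.5400 = 2.000.

m_2 = 2.000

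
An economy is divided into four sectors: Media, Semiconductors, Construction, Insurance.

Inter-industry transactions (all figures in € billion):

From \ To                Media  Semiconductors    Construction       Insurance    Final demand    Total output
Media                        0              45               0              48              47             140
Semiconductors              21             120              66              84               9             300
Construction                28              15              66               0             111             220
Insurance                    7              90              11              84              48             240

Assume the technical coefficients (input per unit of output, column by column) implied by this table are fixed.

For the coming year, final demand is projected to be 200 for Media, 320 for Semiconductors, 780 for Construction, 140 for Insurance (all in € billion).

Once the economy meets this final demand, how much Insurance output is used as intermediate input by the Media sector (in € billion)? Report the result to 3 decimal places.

Technical coefficients a_ij = z_ij / X_j:
  a_11 = 0/140 = 0.00, a_21 = 21/140 = 0.15, a_31 = 28/140 = 0.20, a_41 = 7/140 = 0.05
  a_12 = 45/300 = 0.15, a_22 = 120/300 = 0.40, a_32 = 15/300 = 0.05, a_42 = 90/300 = 0.30
  a_13 = 0/220 = 0.00, a_23 = 66/220 = 0.30, a_33 = 66/220 = 0.30, a_43 = 11/220 = 0.05
  a_14 = 48/240 = 0.20, a_24 = 84/240 = 0.35, a_34 = 0/240 = 0.00, a_44 = 84/240 = 0.35
I − A =
  [   1.00    -0.15     0.00    -0.20]
  [  -0.15     0.60    -0.30    -0.35]
  [  -0.20    -0.05     0.70     0.00]
  [  -0.05    -0.30    -0.05     0.65]
Compute the cofactors C_ij = (−1)^(i+j)·(3×3 minor ij) of I−A; the adjugate is their transpose:
adj(I−A) = Cᵀ =
  [ 0.188875   0.110750   0.055875   0.117750]
  [ 0.123000   0.446000   0.211000   0.278000]
  [ 0.062750   0.063500   0.252750   0.053500]
  [ 0.076125   0.219250   0.121125   0.380250]
det(I−A) = Σ_j (I−A)_1j·C_1j = (1.00)(0.188875) + (-0.15)(0.123000) + (0.00)(0.062750) + (-0.20)(0.076125) = 0.1552
(I − A)⁻¹ = adj(I−A) / det(I−A) ≈
  [   1.2170     0.7136     0.3600     0.7587]
  [   0.7925     2.8737     1.3595     1.7912]
  [   0.4043     0.4091     1.6285     0.3447]
  [   0.4905     1.4127     0.7804     2.4501]
First solve x = (I − A)⁻¹ d = adj(I−A)·d / det(I−A); in particular x_1 = (0.188875·200 + 0.110750·320 + 0.055875·780 + 0.117750·140) / 0.1552 = 133.2825 / 0.1552 ≈ 858.77899.
Intermediate flow from 4 to 1: z_41 = a_41 · x_1 = 0.05 × 133.2825 / 0.1552 = 6.664125 / 0.1552 ≈ 42.939.

z_41 = 42.939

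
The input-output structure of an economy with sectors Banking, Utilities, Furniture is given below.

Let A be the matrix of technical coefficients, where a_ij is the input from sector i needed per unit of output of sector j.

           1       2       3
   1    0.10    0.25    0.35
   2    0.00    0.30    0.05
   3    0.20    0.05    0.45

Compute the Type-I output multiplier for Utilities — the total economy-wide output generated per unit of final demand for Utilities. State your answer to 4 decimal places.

m_2 = 2.3057

I − A =
  [   0.90    -0.25    -0.35]
  [   0.00     0.70    -0.05]
  [  -0.20    -0.05     0.55]
Cofactors of I−A, C_ij = (−1)^(i+j)·(minor ij) (rows/columns in the sector order above):
  C_11 = (0.70)(0.55) − (-0.05)(-0.05) = 0.3825
  C_12 = −[(0.00)(0.55) − (-0.05)(-0.20)] = 0.0100
  C_13 = (0.00)(-0.05) − (0.70)(-0.20) = 0.1400
  C_21 = −[(-0.25)(0.55) − (-0.35)(-0.05)] = 0.1550
  C_22 = (0.90)(0.55) − (-0.35)(-0.20) = 0.4250
  C_23 = −[(0.90)(-0.05) − (-0.25)(-0.20)] = 0.0950
  C_31 = (-0.25)(-0.05) − (-0.35)(0.70) = 0.2575
  C_32 = −[(0.90)(-0.05) − (-0.35)(0.00)] = 0.0450
  C_33 = (0.90)(0.70) − (-0.25)(0.00) = 0.6300
det(I−A) = Σ_j (I−A)_1j·C_1j = (0.90)(0.3825) + (-0.25)(0.0100) + (-0.35)(0.1400) = 0.29275
adj(I−A) = Cᵀ =
  [ 0.3825   0.1550   0.2575]
  [ 0.0100   0.4250   0.0450]
  [ 0.1400   0.0950   0.6300]
(I − A)⁻¹ = adj(I−A) / det(I−A) ≈
  [   1.30658     0.52946     0.87959]
  [   0.03416     1.45175     0.15371]
  [   0.47822     0.32451     2.15201]
The output multiplier for sector j is the column-j sum of the Leontief inverse (I − A)⁻¹ = adj(I−A) / det(I−A).
Column 2 of adj(I−A): (0.1550, 0.4250, 0.0950); det(I−A) = 0.29275.
m_2 = (0.1550 + 0.4250 + 0.0950) / 0.29275 = 0.675 / 0.29275 ≈ 2.3057.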